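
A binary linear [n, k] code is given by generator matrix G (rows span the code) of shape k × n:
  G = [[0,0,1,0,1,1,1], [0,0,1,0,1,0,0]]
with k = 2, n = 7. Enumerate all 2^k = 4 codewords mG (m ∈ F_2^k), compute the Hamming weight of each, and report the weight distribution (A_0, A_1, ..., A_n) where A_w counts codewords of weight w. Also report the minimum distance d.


Weight distribution: A_0 = 1, A_2 = 2, A_4 = 1. Minimum distance d = 2.

Enumerate all 2^2 = 4 messages m ∈ F_2^2.
For each, compute codeword c = mG in F_2^7, then tally its weight.
  m = 00 → c = 0000000, weight = 0.
  m = 10 → c = 0010111, weight = 4.
  m = 01 → c = 0010100, weight = 2.
  m = 11 → c = 0000011, weight = 2.
Tally weights:
  weight 0: 1 codewords.
  weight 2: 2 codewords.
  weight 4: 1 codewords.
Minimum distance d = smallest w > 0 with A_w > 0 = 2.
Sanity: Σ A_w = 4 = 2^2 = 4 ✓.


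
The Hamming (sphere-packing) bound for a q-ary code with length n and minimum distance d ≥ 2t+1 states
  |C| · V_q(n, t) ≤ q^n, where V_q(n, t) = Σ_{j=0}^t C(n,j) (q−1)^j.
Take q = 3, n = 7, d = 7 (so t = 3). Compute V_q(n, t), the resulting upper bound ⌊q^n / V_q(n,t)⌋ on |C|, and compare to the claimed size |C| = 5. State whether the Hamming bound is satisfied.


V_q(n, t) = 379, q^n = 2187, Hamming bound = 5, |C| = 5 ≤ bound (satisfied).

Step 1: Compute V_q(n, t) = Σ_{j=0}^3 C(n, j) (q−1)^j.
  j = 0: C(7,0)·(2)^0 = 1·1 = 1.
  j = 1: C(7,1)·(2)^1 = 7·2 = 14.
  j = 2: C(7,2)·(2)^2 = 21·4 = 84.
  j = 3: C(7,3)·(2)^3 = 35·8 = 280.
  V_q(n, t) = 1 + 14 + 84 + 280 = 379.
Step 2: q^n = 3^7 = 2187.
Step 3: Hamming bound ⌊q^n / V_q(n,t)⌋ = ⌊2187/379⌋ = 5.
Step 4: Compare |C| = 5 to 5: satisfied.
The claimed |C| lies at the Hamming bound (tight).


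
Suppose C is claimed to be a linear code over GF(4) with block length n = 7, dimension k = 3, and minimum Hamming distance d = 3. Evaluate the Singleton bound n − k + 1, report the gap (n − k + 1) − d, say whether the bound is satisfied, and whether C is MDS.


Singleton RHS = n − k + 1 = 5, slack = 2, bound satisfied, not MDS.

Singleton bound: d ≤ n − k + 1.
Here n = 7, k = 3, so n − k + 1 = 5.
Given d = 3, check d ≤ 5: YES.
Slack = (n − k + 1) − d = 2.
The code is NOT MDS (slack = 2 > 0).
Description: the claimed parameters are [7, 3, 3]_4; such a code would be non-MDS.


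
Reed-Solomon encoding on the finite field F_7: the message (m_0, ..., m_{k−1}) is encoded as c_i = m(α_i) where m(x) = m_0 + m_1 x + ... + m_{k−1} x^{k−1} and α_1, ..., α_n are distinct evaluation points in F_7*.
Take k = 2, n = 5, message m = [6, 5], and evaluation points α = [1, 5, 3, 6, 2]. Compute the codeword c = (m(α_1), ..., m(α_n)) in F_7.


c = [4, 3, 0, 1, 2]

Message polynomial: m(x) = 6 + 5·x (mod 7).
For each evaluation point α_i, compute m(α_i) mod 7:
  α_1 = 1: Horner steps 5 → 4, so m(1) = 4.
  α_2 = 5: Horner steps 5 → 3, so m(5) = 3.
  α_3 = 3: Horner steps 5 → 0, so m(3) = 0.
  α_4 = 6: Horner steps 5 → 1, so m(6) = 1.
  α_5 = 2: Horner steps 5 → 2, so m(2) = 2.
Codeword c = [4, 3, 0, 1, 2] ∈ F_7^5.


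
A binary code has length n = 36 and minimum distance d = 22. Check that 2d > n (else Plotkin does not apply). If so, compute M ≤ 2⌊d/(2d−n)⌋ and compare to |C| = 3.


Plotkin bound M ≤ 4; given |C| = 3 ≤ bound (satisfied).

Check applicability: 2d = 44, n = 36.
2d − n = 8 > 0, so Plotkin applies.
Compute d/(2d−n) = 22/8 ≈ 2.7500.
⌊d/(2d−n)⌋ = 2.
Plotkin bound: M ≤ 2·2 = 4.
Given |C| = 3, check: satisfied.
This |C| is below the Plotkin bound.


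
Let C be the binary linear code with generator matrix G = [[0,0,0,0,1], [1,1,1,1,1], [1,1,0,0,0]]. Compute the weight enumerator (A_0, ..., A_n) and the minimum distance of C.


Weight distribution: A_0 = 1, A_1 = 1, A_2 = 2, A_3 = 2, A_4 = 1, A_5 = 1. Minimum distance d = 1.

Enumerate all 2^3 = 8 messages m ∈ F_2^3.
For each, compute codeword c = mG in F_2^5, then tally its weight.
  m = 000 → c = 00000, weight = 0.
  m = 100 → c = 00001, weight = 1.
  m = 010 → c = 11111, weight = 5.
  m = 110 → c = 11110, weight = 4.
  m = 001 → c = 11000, weight = 2.
  m = 101 → c = 11001, weight = 3.
  m = 011 → c = 00111, weight = 3.
  m = 111 → c = 00110, weight = 2.
Tally weights:
  weight 0: 1 codewords.
  weight 1: 1 codewords.
  weight 2: 2 codewords.
  weight 3: 2 codewords.
  weight 4: 1 codewords.
  weight 5: 1 codewords.
Minimum distance d = smallest w > 0 with A_w > 0 = 1.
Sanity: Σ A_w = 8 = 2^3 = 8 ✓.


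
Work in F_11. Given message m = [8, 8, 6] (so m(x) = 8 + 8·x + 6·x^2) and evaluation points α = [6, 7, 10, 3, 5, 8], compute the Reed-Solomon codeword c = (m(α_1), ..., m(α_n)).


c = [8, 6, 6, 9, 0, 5]

Message polynomial: m(x) = 8 + 8·x + 6·x^2 (mod 11).
For each evaluation point α_i, compute m(α_i) mod 11:
  α_1 = 6: Horner steps 6 → 0 → 8, so m(6) = 8.
  α_2 = 7: Horner steps 6 → 6 → 6, so m(7) = 6.
  α_3 = 10: Horner steps 6 → 2 → 6, so m(10) = 6.
  α_4 = 3: Horner steps 6 → 4 → 9, so m(3) = 9.
  α_5 = 5: Horner steps 6 → 5 → 0, so m(5) = 0.
  α_6 = 8: Horner steps 6 → 1 → 5, so m(8) = 5.
Codeword c = [8, 6, 6, 9, 0, 5] ∈ F_11^6.


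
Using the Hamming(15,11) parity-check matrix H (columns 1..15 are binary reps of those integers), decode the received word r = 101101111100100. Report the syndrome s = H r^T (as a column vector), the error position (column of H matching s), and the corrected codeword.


s = (0, 0, 0, 1)^T, error position = 1, corrected codeword c = 001101111100100

Compute s = H r^T mod 2 one row at a time:
  s_1 = 1 + 1 + 1 + 0 + 0 + 1 + 0 + 0 = 4 ≡ 0 (mod 2).
  s_2 = 1 + 0 + 1 + 1 + 0 + 1 + 0 + 0 = 4 ≡ 0 (mod 2).
  s_3 = 0 + 1 + 1 + 1 + 1 + 0 + 0 + 0 = 4 ≡ 0 (mod 2).
  s_4 = 1 + 1 + 0 + 1 + 1 + 0 + 1 + 0 = 5 ≡ 1 (mod 2).
s = (0, 0, 0, 1)^T — this equals column 1 of H (binary 0001), so error is at position 1.
Correct: flip bit 1 of r = 101101111100100 to get c = 001101111100100.


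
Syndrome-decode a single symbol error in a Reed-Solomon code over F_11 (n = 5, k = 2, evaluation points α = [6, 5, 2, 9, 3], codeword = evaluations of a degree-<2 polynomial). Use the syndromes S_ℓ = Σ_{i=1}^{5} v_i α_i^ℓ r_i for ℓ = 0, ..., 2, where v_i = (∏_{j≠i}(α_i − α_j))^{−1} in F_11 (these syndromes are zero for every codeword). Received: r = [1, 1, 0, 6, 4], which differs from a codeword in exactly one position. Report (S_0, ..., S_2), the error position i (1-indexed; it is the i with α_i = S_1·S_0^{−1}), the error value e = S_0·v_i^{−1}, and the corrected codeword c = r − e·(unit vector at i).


S = (5, 8, 4), error at position 1, error magnitude e = 7, c = [5, 1, 0, 6, 4].

Step 1: column multipliers v_i = (∏_{j≠i}(α_i − α_j))^{−1} mod 11.
  i = 1 (α = 6): (6−5)(6−2)(6−9)(6−3) = 1·4·(−3)·3 = −36 ≡ 8, so v_1 = 8^{−1} = 7 (mod 11).
  i = 2 (α = 5): (5−6)(5−2)(5−9)(5−3) = (−1)·3·(−4)·2 = 24 ≡ 2, so v_2 = 2^{−1} = 6 (mod 11).
  i = 3 (α = 2): (2−6)(2−5)(2−9)(2−3) = (−4)·(−3)·(−7)·(−1) = 84 ≡ 7, so v_3 = 7^{−1} = 8 (mod 11).
  i = 4 (α = 9): (9−6)(9−5)(9−2)(9−3) = 3·4·7·6 = 504 ≡ 9, so v_4 = 9^{−1} = 5 (mod 11).
  i = 5 (α = 3): (3−6)(3−5)(3−2)(3−9) = (−3)·(−2)·1·(−6) = −36 ≡ 8, so v_5 = 8^{−1} = 7 (mod 11).
  v = [7, 6, 8, 5, 7].
Step 2: syndromes of r = [1, 1, 0, 6, 4] (all sums mod 11).
  S_0 = Σ v_i r_i = 7·1 + 6·1 + 8·0 + 5·6 + 7·4 = 71 ≡ 5.
  S_1 = Σ v_i α_i r_i = 7·6·1 + 6·5·1 + 8·2·0 + 5·9·6 + 7·3·4 = 426 ≡ 8.
  α_i^2 mod 11 = [3, 3, 4, 4, 9].
  S_2 = Σ v_i α_i^2 r_i = 7·3·1 + 6·3·1 + 8·4·0 + 5·4·6 + 7·9·4 = 411 ≡ 4.
  S = (5, 8, 4) ≠ 0, so r is not a codeword (an error is present).
Step 3: locate the error. For a single error e at position i, S_ℓ = v_i·e·α_i^ℓ, so α_err = S_1/S_0.
  S_0^{−1} = 5^{−1} = 9 (mod 11), so α_err = 8·9 = 72 ≡ 6 = α_1. Error position i = 1.
  Consistency check: S_2/S_1 = 4·7 = 28 ≡ 6 = α_err ✓ (single-error assumption holds).
Step 4: error magnitude e = S_0/v_1 = S_0·∏_{j≠1}(α_1 − α_j) = 5·8 = 40 ≡ 7 (mod 11).
Step 5: correct position 1: c_1 = r_1 − e = 1 − 7 ≡ 5 (mod 11). Hence c = [5, 1, 0, 6, 4].
  Check: interpolating c through the α_i gives m(x) = 3 + 4·x (degree < 2) with m(α_i) = c_i for every i, so c is indeed a codeword.


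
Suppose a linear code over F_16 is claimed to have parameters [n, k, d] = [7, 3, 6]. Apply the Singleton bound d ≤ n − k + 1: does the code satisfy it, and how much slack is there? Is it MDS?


Singleton RHS = n − k + 1 = 5, slack = -1, bound violated (no such code; not MDS).

Singleton bound: d ≤ n − k + 1.
Here n = 7, k = 3, so n − k + 1 = 5.
Given d = 6, check d ≤ 5: NO.
Slack = (n − k + 1) − d = -1.
The slack is negative: d = 6 exceeds n − k + 1 = 5 by 1, so the Singleton bound is violated and no linear [7, 3, 6]_16 code can exist. In particular it is not MDS (MDS requires d = n − k + 1 exactly).
Description: the claimed parameters are [7, 3, 6]_16; such a code would be impossible (violates the Singleton bound).


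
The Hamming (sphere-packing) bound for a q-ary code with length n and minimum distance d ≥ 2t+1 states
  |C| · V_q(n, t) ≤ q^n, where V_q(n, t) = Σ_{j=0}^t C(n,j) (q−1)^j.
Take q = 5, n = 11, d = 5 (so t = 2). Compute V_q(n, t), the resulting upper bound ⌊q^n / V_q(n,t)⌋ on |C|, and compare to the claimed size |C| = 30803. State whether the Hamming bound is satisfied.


V_q(n, t) = 925, q^n = 48828125, Hamming bound = 52787, |C| = 30803 ≤ bound (satisfied).

Step 1: Compute V_q(n, t) = Σ_{j=0}^2 C(n, j) (q−1)^j.
  j = 0: C(11,0)·(4)^0 = 1·1 = 1.
  j = 1: C(11,1)·(4)^1 = 11·4 = 44.
  j = 2: C(11,2)·(4)^2 = 55·16 = 880.
  V_q(n, t) = 1 + 44 + 880 = 925.
Step 2: q^n = 5^11 = 48828125.
Step 3: Hamming bound ⌊q^n / V_q(n,t)⌋ = ⌊48828125/925⌋ = 52787.
Step 4: Compare |C| = 30803 to 52787: satisfied.
The claimed |C| lies below the Hamming bound.


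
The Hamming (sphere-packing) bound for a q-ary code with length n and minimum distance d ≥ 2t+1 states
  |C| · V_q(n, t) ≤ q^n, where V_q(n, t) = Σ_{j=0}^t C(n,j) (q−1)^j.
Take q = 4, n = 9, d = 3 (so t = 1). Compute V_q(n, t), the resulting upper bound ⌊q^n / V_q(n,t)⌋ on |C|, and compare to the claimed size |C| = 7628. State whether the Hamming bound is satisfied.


V_q(n, t) = 28, q^n = 262144, Hamming bound = 9362, |C| = 7628 ≤ bound (satisfied).

Step 1: Compute V_q(n, t) = Σ_{j=0}^1 C(n, j) (q−1)^j.
  j = 0: C(9,0)·(3)^0 = 1·1 = 1.
  j = 1: C(9,1)·(3)^1 = 9·3 = 27.
  V_q(n, t) = 1 + 27 = 28.
Step 2: q^n = 4^9 = 262144.
Step 3: Hamming bound ⌊q^n / V_q(n,t)⌋ = ⌊262144/28⌋ = 9362.
Step 4: Compare |C| = 7628 to 9362: satisfied.
The claimed |C| lies below the Hamming bound.


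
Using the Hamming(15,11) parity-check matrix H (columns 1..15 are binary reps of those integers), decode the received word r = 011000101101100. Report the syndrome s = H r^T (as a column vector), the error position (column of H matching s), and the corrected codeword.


s = (0, 1, 0, 0)^T, error position = 4, corrected codeword c = 011100101101100

Compute s = H r^T mod 2 one row at a time:
  s_1 = 0 + 1 + 1 + 0 + 1 + 1 + 0 + 0 = 4 ≡ 0 (mod 2).
  s_2 = 0 + 0 + 0 + 1 + 1 + 1 + 0 + 0 = 3 ≡ 1 (mod 2).
  s_3 = 1 + 1 + 0 + 1 + 1 + 0 + 0 + 0 = 4 ≡ 0 (mod 2).
  s_4 = 0 + 1 + 0 + 1 + 1 + 0 + 1 + 0 = 4 ≡ 0 (mod 2).
s = (0, 1, 0, 0)^T — this equals column 4 of H (binary 0100), so error is at position 4.
Correct: flip bit 4 of r = 011000101101100 to get c = 011100101101100.


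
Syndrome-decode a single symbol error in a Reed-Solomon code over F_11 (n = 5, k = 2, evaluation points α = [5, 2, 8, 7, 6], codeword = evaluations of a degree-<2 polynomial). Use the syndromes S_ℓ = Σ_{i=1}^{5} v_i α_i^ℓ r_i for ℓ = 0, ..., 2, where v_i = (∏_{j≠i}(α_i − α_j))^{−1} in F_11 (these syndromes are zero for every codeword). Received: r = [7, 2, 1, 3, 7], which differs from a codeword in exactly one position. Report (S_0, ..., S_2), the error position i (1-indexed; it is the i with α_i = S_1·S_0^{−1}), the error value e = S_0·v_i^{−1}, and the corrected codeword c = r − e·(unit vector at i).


S = (3, 7, 9), error at position 5, error magnitude e = 2, c = [7, 2, 1, 3, 5].

Step 1: column multipliers v_i = (∏_{j≠i}(α_i − α_j))^{−1} mod 11.
  i = 1 (α = 5): (5−2)(5−8)(5−7)(5−6) = 3·(−3)·(−2)·(−1) = −18 ≡ 4, so v_1 = 4^{−1} = 3 (mod 11).
  i = 2 (α = 2): (2−5)(2−8)(2−7)(2−6) = (−3)·(−6)·(−5)·(−4) = 360 ≡ 8, so v_2 = 8^{−1} = 7 (mod 11).
  i = 3 (α = 8): (8−5)(8−2)(8−7)(8−6) = 3·6·1·2 = 36 ≡ 3, so v_3 = 3^{−1} = 4 (mod 11).
  i = 4 (α = 7): (7−5)(7−2)(7−8)(7−6) = 2·5·(−1)·1 = −10 ≡ 1, so v_4 = 1^{−1} = 1 (mod 11).
  i = 5 (α = 6): (6−5)(6−2)(6−8)(6−7) = 1·4·(−2)·(−1) = 8 ≡ 8, so v_5 = 8^{−1} = 7 (mod 11).
  v = [3, 7, 4, 1, 7].
Step 2: syndromes of r = [7, 2, 1, 3, 7] (all sums mod 11).
  S_0 = Σ v_i r_i = 3·7 + 7·2 + 4·1 + 1·3 + 7·7 = 91 ≡ 3.
  S_1 = Σ v_i α_i r_i = 3·5·7 + 7·2·2 + 4·8·1 + 1·7·3 + 7·6·7 = 480 ≡ 7.
  α_i^2 mod 11 = [3, 4, 9, 5, 3].
  S_2 = Σ v_i α_i^2 r_i = 3·3·7 + 7·4·2 + 4·9·1 + 1·5·3 + 7·3·7 = 317 ≡ 9.
  S = (3, 7, 9) ≠ 0, so r is not a codeword (an error is present).
Step 3: locate the error. For a single error e at position i, S_ℓ = v_i·e·α_i^ℓ, so α_err = S_1/S_0.
  S_0^{−1} = 3^{−1} = 4 (mod 11), so α_err = 7·4 = 28 ≡ 6 = α_5. Error position i = 5.
  Consistency check: S_2/S_1 = 9·8 = 72 ≡ 6 = α_err ✓ (single-error assumption holds).
Step 4: error magnitude e = S_0/v_5 = S_0·∏_{j≠5}(α_5 − α_j) = 3·8 = 24 ≡ 2 (mod 11).
Step 5: correct position 5: c_5 = r_5 − e = 7 − 2 ≡ 5 (mod 11). Hence c = [7, 2, 1, 3, 5].
  Check: interpolating c through the α_i gives m(x) = 6 + 9·x (degree < 2) with m(α_i) = c_i for every i, so c is indeed a codeword.


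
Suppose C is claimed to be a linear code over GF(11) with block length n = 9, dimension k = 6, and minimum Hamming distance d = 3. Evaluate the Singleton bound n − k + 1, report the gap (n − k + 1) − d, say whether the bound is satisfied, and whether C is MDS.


Singleton RHS = n − k + 1 = 4, slack = 1, bound satisfied, not MDS.

Singleton bound: d ≤ n − k + 1.
Here n = 9, k = 6, so n − k + 1 = 4.
Given d = 3, check d ≤ 4: YES.
Slack = (n − k + 1) − d = 1.
The code is NOT MDS (slack = 1 > 0).
Description: the claimed parameters are [9, 6, 3]_11; such a code would be non-MDS.


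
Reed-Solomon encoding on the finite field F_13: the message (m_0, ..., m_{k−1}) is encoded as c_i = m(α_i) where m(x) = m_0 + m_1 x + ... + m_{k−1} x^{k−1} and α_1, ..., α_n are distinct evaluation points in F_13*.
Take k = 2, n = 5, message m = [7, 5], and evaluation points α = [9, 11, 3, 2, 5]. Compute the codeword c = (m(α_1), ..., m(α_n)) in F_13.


c = [0, 10, 9, 4, 6]

Message polynomial: m(x) = 7 + 5·x (mod 13).
For each evaluation point α_i, compute m(α_i) mod 13:
  α_1 = 9: Horner steps 5 → 0, so m(9) = 0.
  α_2 = 11: Horner steps 5 → 10, so m(11) = 10.
  α_3 = 3: Horner steps 5 → 9, so m(3) = 9.
  α_4 = 2: Horner steps 5 → 4, so m(2) = 4.
  α_5 = 5: Horner steps 5 → 6, so m(5) = 6.
Codeword c = [0, 10, 9, 4, 6] ∈ F_13^5.


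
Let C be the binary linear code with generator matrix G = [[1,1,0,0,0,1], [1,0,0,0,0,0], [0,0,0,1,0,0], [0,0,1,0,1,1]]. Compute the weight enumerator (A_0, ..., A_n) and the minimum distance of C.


Weight distribution: A_0 = 1, A_1 = 2, A_2 = 2, A_3 = 4, A_4 = 5, A_5 = 2. Minimum distance d = 1.

Enumerate all 2^4 = 16 messages m ∈ F_2^4.
For each, compute codeword c = mG in F_2^6, then tally its weight.
  m = 0000 → c = 000000, weight = 0.
  m = 1000 → c = 110001, weight = 3.
  m = 0100 → c = 100000, weight = 1.
  m = 1100 → c = 010001, weight = 2.
  m = 0010 → c = 000100, weight = 1.
  m = 1010 → c = 110101, weight = 4.
  m = 0110 → c = 100100, weight = 2.
  m = 1110 → c = 010101, weight = 3.
  m = 0001 → c = 001011, weight = 3.
  m = 1001 → c = 111010, weight = 4.
  m = 0101 → c = 101011, weight = 4.
  m = 1101 → c = 011010, weight = 3.
  m = 0011 → c = 001111, weight = 4.
  m = 1011 → c = 111110, weight = 5.
  m = 0111 → c = 101111, weight = 5.
  m = 1111 → c = 011110, weight = 4.
Tally weights:
  weight 0: 1 codewords.
  weight 1: 2 codewords.
  weight 2: 2 codewords.
  weight 3: 4 codewords.
  weight 4: 5 codewords.
  weight 5: 2 codewords.
Minimum distance d = smallest w > 0 with A_w > 0 = 1.
Sanity: Σ A_w = 16 = 2^4 = 16 ✓.


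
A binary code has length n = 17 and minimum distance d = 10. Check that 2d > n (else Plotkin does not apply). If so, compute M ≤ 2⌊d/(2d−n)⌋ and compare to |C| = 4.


Plotkin bound M ≤ 6; given |C| = 4 ≤ bound (satisfied).

Check applicability: 2d = 20, n = 17.
2d − n = 3 > 0, so Plotkin applies.
Compute d/(2d−n) = 10/3 ≈ 3.3333.
⌊d/(2d−n)⌋ = 3.
Plotkin bound: M ≤ 2·3 = 6.
Given |C| = 4, check: satisfied.
This |C| is below the Plotkin bound.


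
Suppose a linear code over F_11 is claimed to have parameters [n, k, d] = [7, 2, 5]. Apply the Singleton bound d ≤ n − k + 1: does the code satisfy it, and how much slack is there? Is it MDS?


Singleton RHS = n − k + 1 = 6, slack = 1, bound satisfied, not MDS.

Singleton bound: d ≤ n − k + 1.
Here n = 7, k = 2, so n − k + 1 = 6.
Given d = 5, check d ≤ 6: YES.
Slack = (n − k + 1) − d = 1.
The code is NOT MDS (slack = 1 > 0).
Description: the claimed parameters are [7, 2, 5]_11; such a code would be non-MDS.


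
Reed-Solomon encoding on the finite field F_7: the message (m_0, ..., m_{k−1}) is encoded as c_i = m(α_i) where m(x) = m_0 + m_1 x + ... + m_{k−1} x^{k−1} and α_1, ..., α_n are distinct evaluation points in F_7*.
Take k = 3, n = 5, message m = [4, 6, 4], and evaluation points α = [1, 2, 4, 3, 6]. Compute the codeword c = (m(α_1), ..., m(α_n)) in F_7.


c = [0, 4, 1, 2, 2]

Message polynomial: m(x) = 4 + 6·x + 4·x^2 (mod 7).
For each evaluation point α_i, compute m(α_i) mod 7:
  α_1 = 1: Horner steps 4 → 3 → 0, so m(1) = 0.
  α_2 = 2: Horner steps 4 → 0 → 4, so m(2) = 4.
  α_3 = 4: Horner steps 4 → 1 → 1, so m(4) = 1.
  α_4 = 3: Horner steps 4 → 4 → 2, so m(3) = 2.
  α_5 = 6: Horner steps 4 → 2 → 2, so m(6) = 2.
Codeword c = [0, 4, 1, 2, 2] ∈ F_7^5.


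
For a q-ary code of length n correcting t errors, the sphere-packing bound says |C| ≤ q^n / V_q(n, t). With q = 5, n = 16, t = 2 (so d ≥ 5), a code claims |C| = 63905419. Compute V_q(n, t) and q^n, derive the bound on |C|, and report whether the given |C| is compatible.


V_q(n, t) = 1985, q^n = 152587890625, Hamming bound = 76870473, |C| = 63905419 ≤ bound (satisfied).

Step 1: Compute V_q(n, t) = Σ_{j=0}^2 C(n, j) (q−1)^j.
  j = 0: C(16,0)·(4)^0 = 1·1 = 1.
  j = 1: C(16,1)·(4)^1 = 16·4 = 64.
  j = 2: C(16,2)·(4)^2 = 120·16 = 1920.
  V_q(n, t) = 1 + 64 + 1920 = 1985.
Step 2: q^n = 5^16 = 152587890625.
Step 3: Hamming bound ⌊q^n / V_q(n,t)⌋ = ⌊152587890625/1985⌋ = 76870473.
Step 4: Compare |C| = 63905419 to 76870473: satisfied.
The claimed |C| lies below the Hamming bound.


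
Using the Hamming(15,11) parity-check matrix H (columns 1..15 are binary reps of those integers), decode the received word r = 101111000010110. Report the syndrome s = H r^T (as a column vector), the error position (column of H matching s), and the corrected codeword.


s = (1, 1, 0, 1)^T, error position = 13, corrected codeword c = 101111000010010

Compute s = H r^T mod 2 one row at a time:
  s_1 = 0 + 0 + 0 + 1 + 0 + 1 + 1 + 0 = 3 ≡ 1 (mod 2).
  s_2 = 1 + 1 + 1 + 0 + 0 + 1 + 1 + 0 = 5 ≡ 1 (mod 2).
  s_3 = 0 + 1 + 1 + 0 + 0 + 1 + 1 + 0 = 4 ≡ 0 (mod 2).
  s_4 = 1 + 1 + 1 + 0 + 0 + 1 + 1 + 0 = 5 ≡ 1 (mod 2).
s = (1, 1, 0, 1)^T — this equals column 13 of H (binary 1101), so error is at position 13.
Correct: flip bit 13 of r = 101111000010110 to get c = 101111000010010.


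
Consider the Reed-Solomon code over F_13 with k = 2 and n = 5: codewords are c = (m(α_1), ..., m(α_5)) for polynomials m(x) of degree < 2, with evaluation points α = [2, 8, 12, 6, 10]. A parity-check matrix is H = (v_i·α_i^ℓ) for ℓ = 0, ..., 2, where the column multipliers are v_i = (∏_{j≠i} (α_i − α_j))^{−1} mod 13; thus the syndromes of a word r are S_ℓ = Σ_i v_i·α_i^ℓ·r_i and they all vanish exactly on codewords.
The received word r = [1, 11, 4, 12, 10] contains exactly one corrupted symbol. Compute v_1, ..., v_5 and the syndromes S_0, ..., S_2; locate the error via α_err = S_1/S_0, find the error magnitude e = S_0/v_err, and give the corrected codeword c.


S = (5, 8, 5), error at position 3, error magnitude e = 8, c = [1, 11, 9, 12, 10].

Step 1: column multipliers v_i = (∏_{j≠i}(α_i − α_j))^{−1} mod 13.
  i = 1 (α = 2): (2−8)(2−12)(2−6)(2−10) = (−6)·(−10)·(−4)·(−8) = 1920 ≡ 9, so v_1 = 9^{−1} = 3 (mod 13).
  i = 2 (α = 8): (8−2)(8−12)(8−6)(8−10) = 6·(−4)·2·(−2) = 96 ≡ 5, so v_2 = 5^{−1} = 8 (mod 13).
  i = 3 (α = 12): (12−2)(12−8)(12−6)(12−10) = 10·4·6·2 = 480 ≡ 12, so v_3 = 12^{−1} = 12 (mod 13).
  i = 4 (α = 6): (6−2)(6−8)(6−12)(6−10) = 4·(−2)·(−6)·(−4) = −192 ≡ 3, so v_4 = 3^{−1} = 9 (mod 13).
  i = 5 (α = 10): (10−2)(10−8)(10−12)(10−6) = 8·2·(−2)·4 = −128 ≡ 2, so v_5 = 2^{−1} = 7 (mod 13).
  v = [3, 8, 12, 9, 7].
Step 2: syndromes of r = [1, 11, 4, 12, 10] (all sums mod 13).
  S_0 = Σ v_i r_i = 3·1 + 8·11 + 12·4 + 9·12 + 7·10 = 317 ≡ 5.
  S_1 = Σ v_i α_i r_i = 3·2·1 + 8·8·11 + 12·12·4 + 9·6·12 + 7·10·10 = 2634 ≡ 8.
  α_i^2 mod 13 = [4, 12, 1, 10, 9].
  S_2 = Σ v_i α_i^2 r_i = 3·4·1 + 8·12·11 + 12·1·4 + 9·10·12 + 7·9·10 = 2826 ≡ 5.
  S = (5, 8, 5) ≠ 0, so r is not a codeword (an error is present).
Step 3: locate the error. For a single error e at position i, S_ℓ = v_i·e·α_i^ℓ, so α_err = S_1/S_0.
  S_0^{−1} = 5^{−1} = 8 (mod 13), so α_err = 8·8 = 64 ≡ 12 = α_3. Error position i = 3.
  Consistency check: S_2/S_1 = 5·5 = 25 ≡ 12 = α_err ✓ (single-error assumption holds).
Step 4: error magnitude e = S_0/v_3 = S_0·∏_{j≠3}(α_3 − α_j) = 5·12 = 60 ≡ 8 (mod 13).
Step 5: correct position 3: c_3 = r_3 − e = 4 − 8 ≡ 9 (mod 13). Hence c = [1, 11, 9, 12, 10].
  Check: interpolating c through the α_i gives m(x) = 2 + 6·x (degree < 2) with m(α_i) = c_i for every i, so c is indeed a codeword.


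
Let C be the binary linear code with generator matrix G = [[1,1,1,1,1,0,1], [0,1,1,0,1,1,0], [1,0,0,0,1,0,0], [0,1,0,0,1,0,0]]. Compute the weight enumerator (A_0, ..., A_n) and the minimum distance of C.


Weight distribution: A_0 = 1, A_2 = 4, A_4 = 9, A_6 = 2. Minimum distance d = 2.

Enumerate all 2^4 = 16 messages m ∈ F_2^4.
For each, compute codeword c = mG in F_2^7, then tally its weight.
  m = 0000 → c = 0000000, weight = 0.
  m = 1000 → c = 1111101, weight = 6.
  m = 0100 → c = 0110110, weight = 4.
  m = 1100 → c = 1001011, weight = 4.
  m = 0010 → c = 1000100, weight = 2.
  m = 1010 → c = 0111001, weight = 4.
  m = 0110 → c = 1110010, weight = 4.
  m = 1110 → c = 0001111, weight = 4.
  m = 0001 → c = 0100100, weight = 2.
  m = 1001 → c = 1011001, weight = 4.
  m = 0101 → c = 0010010, weight = 2.
  m = 1101 → c = 1101111, weight = 6.
  m = 0011 → c = 1100000, weight = 2.
  m = 1011 → c = 0011101, weight = 4.
  m = 0111 → c = 1010110, weight = 4.
  m = 1111 → c = 0101011, weight = 4.
Tally weights:
  weight 0: 1 codewords.
  weight 2: 4 codewords.
  weight 4: 9 codewords.
  weight 6: 2 codewords.
Minimum distance d = smallest w > 0 with A_w > 0 = 2.
Sanity: Σ A_w = 16 = 2^4 = 16 ✓.


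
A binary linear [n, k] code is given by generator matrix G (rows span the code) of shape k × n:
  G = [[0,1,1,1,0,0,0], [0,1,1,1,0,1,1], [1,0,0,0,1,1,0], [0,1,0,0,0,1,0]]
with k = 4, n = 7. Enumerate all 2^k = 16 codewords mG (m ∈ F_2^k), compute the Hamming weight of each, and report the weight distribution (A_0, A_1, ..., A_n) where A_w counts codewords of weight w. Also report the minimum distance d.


Weight distribution: A_0 = 1, A_2 = 3, A_3 = 6, A_4 = 1, A_5 = 2, A_6 = 3. Minimum distance d = 2.

Enumerate all 2^4 = 16 messages m ∈ F_2^4.
For each, compute codeword c = mG in F_2^7, then tally its weight.
  m = 0000 → c = 0000000, weight = 0.
  m = 1000 → c = 0111000, weight = 3.
  m = 0100 → c = 0111011, weight = 5.
  m = 1100 → c = 0000011, weight = 2.
  m = 0010 → c = 1000110, weight = 3.
  m = 1010 → c = 1111110, weight = 6.
  m = 0110 → c = 1111101, weight = 6.
  m = 1110 → c = 1000101, weight = 3.
  m = 0001 → c = 0100010, weight = 2.
  m = 1001 → c = 0011010, weight = 3.
  m = 0101 → c = 0011001, weight = 3.
  m = 1101 → c = 0100001, weight = 2.
  m = 0011 → c = 1100100, weight = 3.
  m = 1011 → c = 1011100, weight = 4.
  m = 0111 → c = 1011111, weight = 6.
  m = 1111 → c = 1100111, weight = 5.
Tally weights:
  weight 0: 1 codewords.
  weight 2: 3 codewords.
  weight 3: 6 codewords.
  weight 4: 1 codewords.
  weight 5: 2 codewords.
  weight 6: 3 codewords.
Minimum distance d = smallest w > 0 with A_w > 0 = 2.
Sanity: Σ A_w = 16 = 2^4 = 16 ✓.


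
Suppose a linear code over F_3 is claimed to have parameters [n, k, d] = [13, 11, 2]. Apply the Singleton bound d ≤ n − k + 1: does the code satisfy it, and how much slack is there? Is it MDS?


Singleton RHS = n − k + 1 = 3, slack = 1, bound satisfied, not MDS.

Singleton bound: d ≤ n − k + 1.
Here n = 13, k = 11, so n − k + 1 = 3.
Given d = 2, check d ≤ 3: YES.
Slack = (n − k + 1) − d = 1.
The code is NOT MDS (slack = 1 > 0).
Description: the claimed parameters are [13, 11, 2]_3; such a code would be non-MDS.


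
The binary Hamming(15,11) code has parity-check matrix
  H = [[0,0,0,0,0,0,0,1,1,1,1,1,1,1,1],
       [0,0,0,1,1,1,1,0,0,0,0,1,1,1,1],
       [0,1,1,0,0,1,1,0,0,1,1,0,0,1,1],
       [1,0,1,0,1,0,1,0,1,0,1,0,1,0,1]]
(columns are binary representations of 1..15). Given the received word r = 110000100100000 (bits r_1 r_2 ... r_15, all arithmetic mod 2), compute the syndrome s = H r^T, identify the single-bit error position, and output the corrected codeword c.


s = (1, 1, 1, 0)^T, error position = 14, corrected codeword c = 110000100100010

Compute s = H r^T mod 2 one row at a time:
  s_1 = 0 + 0 + 1 + 0 + 0 + 0 + 0 + 0 = 1 ≡ 1 (mod 2).
  s_2 = 0 + 0 + 0 + 1 + 0 + 0 + 0 + 0 = 1 ≡ 1 (mod 2).
  s_3 = 1 + 0 + 0 + 1 + 1 + 0 + 0 + 0 = 3 ≡ 1 (mod 2).
  s_4 = 1 + 0 + 0 + 1 + 0 + 0 + 0 + 0 = 2 ≡ 0 (mod 2).
s = (1, 1, 1, 0)^T — this equals column 14 of H (binary 1110), so error is at position 14.
Correct: flip bit 14 of r = 110000100100000 to get c = 110000100100010.


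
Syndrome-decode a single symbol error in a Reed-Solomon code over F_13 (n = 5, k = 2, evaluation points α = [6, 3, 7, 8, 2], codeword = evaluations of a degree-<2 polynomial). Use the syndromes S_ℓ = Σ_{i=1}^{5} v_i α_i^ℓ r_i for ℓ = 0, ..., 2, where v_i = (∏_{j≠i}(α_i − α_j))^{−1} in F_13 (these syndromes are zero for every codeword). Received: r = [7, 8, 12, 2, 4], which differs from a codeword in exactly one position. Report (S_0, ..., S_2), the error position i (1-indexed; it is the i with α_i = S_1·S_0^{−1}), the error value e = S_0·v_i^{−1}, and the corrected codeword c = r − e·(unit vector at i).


S = (11, 12, 6), error at position 3, error magnitude e = 1, c = [7, 8, 11, 2, 4].

Step 1: column multipliers v_i = (∏_{j≠i}(α_i − α_j))^{−1} mod 13.
  i = 1 (α = 6): (6−3)(6−7)(6−8)(6−2) = 3·(−1)·(−2)·4 = 24 ≡ 11, so v_1 = 11^{−1} = 6 (mod 13).
  i = 2 (α = 3): (3−6)(3−7)(3−8)(3−2) = (−3)·(−4)·(−5)·1 = −60 ≡ 5, so v_2 = 5^{−1} = 8 (mod 13).
  i = 3 (α = 7): (7−6)(7−3)(7−8)(7−2) = 1·4·(−1)·5 = −20 ≡ 6, so v_3 = 6^{−1} = 11 (mod 13).
  i = 4 (α = 8): (8−6)(8−3)(8−7)(8−2) = 2·5·1·6 = 60 ≡ 8, so v_4 = 8^{−1} = 5 (mod 13).
  i = 5 (α = 2): (2−6)(2−3)(2−7)(2−8) = (−4)·(−1)·(−5)·(−6) = 120 ≡ 3, so v_5 = 3^{−1} = 9 (mod 13).
  v = [6, 8, 11, 5, 9].
Step 2: syndromes of r = [7, 8, 12, 2, 4] (all sums mod 13).
  S_0 = Σ v_i r_i = 6·7 + 8·8 + 11·12 + 5·2 + 9·4 = 284 ≡ 11.
  S_1 = Σ v_i α_i r_i = 6·6·7 + 8·3·8 + 11·7·12 + 5·8·2 + 9·2·4 = 1520 ≡ 12.
  α_i^2 mod 13 = [10, 9, 10, 12, 4].
  S_2 = Σ v_i α_i^2 r_i = 6·10·7 + 8·9·8 + 11·10·12 + 5·12·2 + 9·4·4 = 2580 ≡ 6.
  S = (11, 12, 6) ≠ 0, so r is not a codeword (an error is present).
Step 3: locate the error. For a single error e at position i, S_ℓ = v_i·e·α_i^ℓ, so α_err = S_1/S_0.
  S_0^{−1} = 11^{−1} = 6 (mod 13), so α_err = 12·6 = 72 ≡ 7 = α_3. Error position i = 3.
  Consistency check: S_2/S_1 = 6·12 = 72 ≡ 7 = α_err ✓ (single-error assumption holds).
Step 4: error magnitude e = S_0/v_3 = S_0·∏_{j≠3}(α_3 − α_j) = 11·6 = 66 ≡ 1 (mod 13).
Step 5: correct position 3: c_3 = r_3 − e = 12 − 1 ≡ 11 (mod 13). Hence c = [7, 8, 11, 2, 4].
  Check: interpolating c through the α_i gives m(x) = 9 + 4·x (degree < 2) with m(α_i) = c_i for every i, so c is indeed a codeword.


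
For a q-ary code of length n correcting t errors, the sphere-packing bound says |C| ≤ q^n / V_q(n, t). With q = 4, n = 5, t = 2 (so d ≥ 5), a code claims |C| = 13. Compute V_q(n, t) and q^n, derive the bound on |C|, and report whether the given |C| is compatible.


V_q(n, t) = 106, q^n = 1024, Hamming bound = 9, |C| = 13 > bound (violated).

Step 1: Compute V_q(n, t) = Σ_{j=0}^2 C(n, j) (q−1)^j.
  j = 0: C(5,0)·(3)^0 = 1·1 = 1.
  j = 1: C(5,1)·(3)^1 = 5·3 = 15.
  j = 2: C(5,2)·(3)^2 = 10·9 = 90.
  V_q(n, t) = 1 + 15 + 90 = 106.
Step 2: q^n = 4^5 = 1024.
Step 3: Hamming bound ⌊q^n / V_q(n,t)⌋ = ⌊1024/106⌋ = 9.
Step 4: Compare |C| = 13 to 9: violated.
The claimed |C| lies above the Hamming bound, so no 4-ary code of length 5 with d ≥ 5 can have 13 codewords.


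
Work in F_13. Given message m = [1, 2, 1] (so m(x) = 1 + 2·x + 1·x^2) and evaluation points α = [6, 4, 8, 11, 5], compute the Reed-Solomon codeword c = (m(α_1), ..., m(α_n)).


c = [10, 12, 3, 1, 10]

Message polynomial: m(x) = 1 + 2·x + 1·x^2 (mod 13).
For each evaluation point α_i, compute m(α_i) mod 13:
  α_1 = 6: Horner steps 1 → 8 → 10, so m(6) = 10.
  α_2 = 4: Horner steps 1 → 6 → 12, so m(4) = 12.
  α_3 = 8: Horner steps 1 → 10 → 3, so m(8) = 3.
  α_4 = 11: Horner steps 1 → 0 → 1, so m(11) = 1.
  α_5 = 5: Horner steps 1 → 7 → 10, so m(5) = 10.
Codeword c = [10, 12, 3, 1, 10] ∈ F_13^5.


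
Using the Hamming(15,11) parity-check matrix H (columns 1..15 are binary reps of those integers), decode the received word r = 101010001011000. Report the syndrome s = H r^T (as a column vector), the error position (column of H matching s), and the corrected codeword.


s = (1, 0, 0, 1)^T, error position = 9, corrected codeword c = 101010000011000

Compute s = H r^T mod 2 one row at a time:
  s_1 = 0 + 1 + 0 + 1 + 1 + 0 + 0 + 0 = 3 ≡ 1 (mod 2).
  s_2 = 0 + 1 + 0 + 0 + 1 + 0 + 0 + 0 = 2 ≡ 0 (mod 2).
  s_3 = 0 + 1 + 0 + 0 + 0 + 1 + 0 + 0 = 2 ≡ 0 (mod 2).
  s_4 = 1 + 1 + 1 + 0 + 1 + 1 + 0 + 0 = 5 ≡ 1 (mod 2).
s = (1, 0, 0, 1)^T — this equals column 9 of H (binary 1001), so error is at position 9.
Correct: flip bit 9 of r = 101010001011000 to get c = 101010000011000.


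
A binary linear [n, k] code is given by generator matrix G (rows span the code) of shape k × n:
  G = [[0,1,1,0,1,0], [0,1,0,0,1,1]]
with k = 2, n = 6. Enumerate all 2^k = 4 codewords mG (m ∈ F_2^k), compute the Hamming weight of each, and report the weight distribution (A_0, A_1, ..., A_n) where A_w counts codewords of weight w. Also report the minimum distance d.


Weight distribution: A_0 = 1, A_2 = 1, A_3 = 2. Minimum distance d = 2.

Enumerate all 2^2 = 4 messages m ∈ F_2^2.
For each, compute codeword c = mG in F_2^6, then tally its weight.
  m = 00 → c = 000000, weight = 0.
  m = 10 → c = 011010, weight = 3.
  m = 01 → c = 010011, weight = 3.
  m = 11 → c = 001001, weight = 2.
Tally weights:
  weight 0: 1 codewords.
  weight 2: 1 codewords.
  weight 3: 2 codewords.
Minimum distance d = smallest w > 0 with A_w > 0 = 2.
Sanity: Σ A_w = 4 = 2^2 = 4 ✓.


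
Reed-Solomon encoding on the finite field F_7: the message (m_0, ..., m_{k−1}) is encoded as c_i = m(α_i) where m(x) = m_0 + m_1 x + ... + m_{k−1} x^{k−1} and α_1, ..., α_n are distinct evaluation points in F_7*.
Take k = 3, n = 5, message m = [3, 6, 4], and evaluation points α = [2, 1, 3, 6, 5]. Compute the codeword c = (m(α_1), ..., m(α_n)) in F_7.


c = [3, 6, 1, 1, 0]

Message polynomial: m(x) = 3 + 6·x + 4·x^2 (mod 7).
For each evaluation point α_i, compute m(α_i) mod 7:
  α_1 = 2: Horner steps 4 → 0 → 3, so m(2) = 3.
  α_2 = 1: Horner steps 4 → 3 → 6, so m(1) = 6.
  α_3 = 3: Horner steps 4 → 4 → 1, so m(3) = 1.
  α_4 = 6: Horner steps 4 → 2 → 1, so m(6) = 1.
  α_5 = 5: Horner steps 4 → 5 → 0, so m(5) = 0.
Codeword c = [3, 6, 1, 1, 0] ∈ F_7^5.


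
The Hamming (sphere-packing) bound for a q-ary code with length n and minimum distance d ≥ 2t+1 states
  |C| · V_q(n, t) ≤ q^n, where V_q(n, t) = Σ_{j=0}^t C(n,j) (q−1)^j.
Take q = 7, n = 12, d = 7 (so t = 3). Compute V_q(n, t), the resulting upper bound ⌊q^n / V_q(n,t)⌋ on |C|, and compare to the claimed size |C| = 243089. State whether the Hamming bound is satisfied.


V_q(n, t) = 49969, q^n = 13841287201, Hamming bound = 276997, |C| = 243089 ≤ bound (satisfied).

Step 1: Compute V_q(n, t) = Σ_{j=0}^3 C(n, j) (q−1)^j.
  j = 0: C(12,0)·(6)^0 = 1·1 = 1.
  j = 1: C(12,1)·(6)^1 = 12·6 = 72.
  j = 2: C(12,2)·(6)^2 = 66·36 = 2376.
  j = 3: C(12,3)·(6)^3 = 220·216 = 47520.
  V_q(n, t) = 1 + 72 + 2376 + 47520 = 49969.
Step 2: q^n = 7^12 = 13841287201.
Step 3: Hamming bound ⌊q^n / V_q(n,t)⌋ = ⌊13841287201/49969⌋ = 276997.
Step 4: Compare |C| = 243089 to 276997: satisfied.
The claimed |C| lies below the Hamming bound.


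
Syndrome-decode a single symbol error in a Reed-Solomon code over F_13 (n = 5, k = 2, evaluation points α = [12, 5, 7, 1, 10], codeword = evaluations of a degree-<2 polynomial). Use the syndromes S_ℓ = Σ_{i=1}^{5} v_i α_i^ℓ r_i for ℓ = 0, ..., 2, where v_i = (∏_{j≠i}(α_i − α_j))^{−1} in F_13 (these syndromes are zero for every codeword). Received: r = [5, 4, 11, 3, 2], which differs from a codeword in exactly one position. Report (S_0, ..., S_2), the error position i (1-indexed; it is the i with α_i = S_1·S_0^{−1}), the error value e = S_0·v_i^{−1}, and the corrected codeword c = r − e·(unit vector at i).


S = (3, 10, 3), error at position 1, error magnitude e = 9, c = [9, 4, 11, 3, 2].

Step 1: column multipliers v_i = (∏_{j≠i}(α_i − α_j))^{−1} mod 13.
  i = 1 (α = 12): (12−5)(12−7)(12−1)(12−10) = 7·5·11·2 = 770 ≡ 3, so v_1 = 3^{−1} = 9 (mod 13).
  i = 2 (α = 5): (5−12)(5−7)(5−1)(5−10) = (−7)·(−2)·4·(−5) = −280 ≡ 6, so v_2 = 6^{−1} = 11 (mod 13).
  i = 3 (α = 7): (7−12)(7−5)(7−1)(7−10) = (−5)·2·6·(−3) = 180 ≡ 11, so v_3 = 11^{−1} = 6 (mod 13).
  i = 4 (α = 1): (1−12)(1−5)(1−7)(1−10) = (−11)·(−4)·(−6)·(−9) = 2376 ≡ 10, so v_4 = 10^{−1} = 4 (mod 13).
  i = 5 (α = 10): (10−12)(10−5)(10−7)(10−1) = (−2)·5·3·9 = −270 ≡ 3, so v_5 = 3^{−1} = 9 (mod 13).
  v = [9, 11, 6, 4, 9].
Step 2: syndromes of r = [5, 4, 11, 3, 2] (all sums mod 13).
  S_0 = Σ v_i r_i = 9·5 + 11·4 + 6·11 + 4·3 + 9·2 = 185 ≡ 3.
  S_1 = Σ v_i α_i r_i = 9·12·5 + 11·5·4 + 6·7·11 + 4·1·3 + 9·10·2 = 1414 ≡ 10.
  α_i^2 mod 13 = [1, 12, 10, 1, 9].
  S_2 = Σ v_i α_i^2 r_i = 9·1·5 + 11·12·4 + 6·10·11 + 4·1·3 + 9·9·2 = 1407 ≡ 3.
  S = (3, 10, 3) ≠ 0, so r is not a codeword (an error is present).
Step 3: locate the error. For a single error e at position i, S_ℓ = v_i·e·α_i^ℓ, so α_err = S_1/S_0.
  S_0^{−1} = 3^{−1} = 9 (mod 13), so α_err = 10·9 = 90 ≡ 12 = α_1. Error position i = 1.
  Consistency check: S_2/S_1 = 3·4 = 12 ≡ 12 = α_err ✓ (single-error assumption holds).
Step 4: error magnitude e = S_0/v_1 = S_0·∏_{j≠1}(α_1 − α_j) = 3·3 = 9 ≡ 9 (mod 13).
Step 5: correct position 1: c_1 = r_1 − e = 5 − 9 ≡ 9 (mod 13). Hence c = [9, 4, 11, 3, 2].
  Check: interpolating c through the α_i gives m(x) = 6 + 10·x (degree < 2) with m(α_i) = c_i for every i, so c is indeed a codeword.


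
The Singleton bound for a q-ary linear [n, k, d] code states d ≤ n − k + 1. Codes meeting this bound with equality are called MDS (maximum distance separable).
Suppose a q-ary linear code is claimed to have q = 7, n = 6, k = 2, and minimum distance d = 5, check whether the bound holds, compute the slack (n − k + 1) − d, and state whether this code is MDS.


Singleton RHS = n − k + 1 = 5, slack = 0, bound satisfied, MDS.

Singleton bound: d ≤ n − k + 1.
Here n = 6, k = 2, so n − k + 1 = 5.
Given d = 5, check d ≤ 5: YES.
Slack = (n − k + 1) − d = 0.
The code is MDS (slack = 0).
Description: the claimed parameters are [6, 2, 5]_7; such a code would be MDS (meets Singleton bound).


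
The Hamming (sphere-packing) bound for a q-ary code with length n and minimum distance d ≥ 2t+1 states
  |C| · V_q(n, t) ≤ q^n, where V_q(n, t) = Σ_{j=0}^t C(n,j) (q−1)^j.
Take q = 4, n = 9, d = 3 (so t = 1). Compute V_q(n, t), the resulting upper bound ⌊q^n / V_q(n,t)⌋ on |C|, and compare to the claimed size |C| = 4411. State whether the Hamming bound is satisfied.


V_q(n, t) = 28, q^n = 262144, Hamming bound = 9362, |C| = 4411 ≤ bound (satisfied).

Step 1: Compute V_q(n, t) = Σ_{j=0}^1 C(n, j) (q−1)^j.
  j = 0: C(9,0)·(3)^0 = 1·1 = 1.
  j = 1: C(9,1)·(3)^1 = 9·3 = 27.
  V_q(n, t) = 1 + 27 = 28.
Step 2: q^n = 4^9 = 262144.
Step 3: Hamming bound ⌊q^n / V_q(n,t)⌋ = ⌊262144/28⌋ = 9362.
Step 4: Compare |C| = 4411 to 9362: satisfied.
The claimed |C| lies below the Hamming bound.


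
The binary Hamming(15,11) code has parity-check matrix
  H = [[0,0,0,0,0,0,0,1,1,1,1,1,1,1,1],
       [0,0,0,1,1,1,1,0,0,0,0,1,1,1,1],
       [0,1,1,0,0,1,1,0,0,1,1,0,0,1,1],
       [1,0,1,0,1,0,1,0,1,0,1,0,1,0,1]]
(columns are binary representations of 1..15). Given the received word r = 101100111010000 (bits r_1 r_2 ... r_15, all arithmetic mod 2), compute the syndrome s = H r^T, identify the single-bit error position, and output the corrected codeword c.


s = (1, 0, 1, 1)^T, error position = 11, corrected codeword c = 101100111000000

Compute s = H r^T mod 2 one row at a time:
  s_1 = 1 + 1 + 0 + 1 + 0 + 0 + 0 + 0 = 3 ≡ 1 (mod 2).
  s_2 = 1 + 0 + 0 + 1 + 0 + 0 + 0 + 0 = 2 ≡ 0 (mod 2).
  s_3 = 0 + 1 + 0 + 1 + 0 + 1 + 0 + 0 = 3 ≡ 1 (mod 2).
  s_4 = 1 + 1 + 0 + 1 + 1 + 1 + 0 + 0 = 5 ≡ 1 (mod 2).
s = (1, 0, 1, 1)^T — this equals column 11 of H (binary 1011), so error is at position 11.
Correct: flip bit 11 of r = 101100111010000 to get c = 101100111000000.


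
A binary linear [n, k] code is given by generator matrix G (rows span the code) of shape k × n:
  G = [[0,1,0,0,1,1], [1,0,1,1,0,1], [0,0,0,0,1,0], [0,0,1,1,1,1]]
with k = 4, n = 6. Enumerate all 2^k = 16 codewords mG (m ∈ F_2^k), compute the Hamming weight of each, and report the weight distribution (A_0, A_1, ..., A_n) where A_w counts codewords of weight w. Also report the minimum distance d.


Weight distribution: A_0 = 1, A_1 = 2, A_2 = 2, A_3 = 4, A_4 = 5, A_5 = 2. Minimum distance d = 1.

Enumerate all 2^4 = 16 messages m ∈ F_2^4.
For each, compute codeword c = mG in F_2^6, then tally its weight.
  m = 0000 → c = 000000, weight = 0.
  m = 1000 → c = 010011, weight = 3.
  m = 0100 → c = 101101, weight = 4.
  m = 1100 → c = 111110, weight = 5.
  m = 0010 → c = 000010, weight = 1.
  m = 1010 → c = 010001, weight = 2.
  m = 0110 → c = 101111, weight = 5.
  m = 1110 → c = 111100, weight = 4.
  m = 0001 → c = 001111, weight = 4.
  m = 1001 → c = 011100, weight = 3.
  m = 0101 → c = 100010, weight = 2.
  m = 1101 → c = 110001, weight = 3.
  m = 0011 → c = 001101, weight = 3.
  m = 1011 → c = 011110, weight = 4.
  m = 0111 → c = 100000, weight = 1.
  m = 1111 → c = 110011, weight = 4.
Tally weights:
  weight 0: 1 codewords.
  weight 1: 2 codewords.
  weight 2: 2 codewords.
  weight 3: 4 codewords.
  weight 4: 5 codewords.
  weight 5: 2 codewords.
Minimum distance d = smallest w > 0 with A_w > 0 = 1.
Sanity: Σ A_w = 16 = 2^4 = 16 ✓.
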